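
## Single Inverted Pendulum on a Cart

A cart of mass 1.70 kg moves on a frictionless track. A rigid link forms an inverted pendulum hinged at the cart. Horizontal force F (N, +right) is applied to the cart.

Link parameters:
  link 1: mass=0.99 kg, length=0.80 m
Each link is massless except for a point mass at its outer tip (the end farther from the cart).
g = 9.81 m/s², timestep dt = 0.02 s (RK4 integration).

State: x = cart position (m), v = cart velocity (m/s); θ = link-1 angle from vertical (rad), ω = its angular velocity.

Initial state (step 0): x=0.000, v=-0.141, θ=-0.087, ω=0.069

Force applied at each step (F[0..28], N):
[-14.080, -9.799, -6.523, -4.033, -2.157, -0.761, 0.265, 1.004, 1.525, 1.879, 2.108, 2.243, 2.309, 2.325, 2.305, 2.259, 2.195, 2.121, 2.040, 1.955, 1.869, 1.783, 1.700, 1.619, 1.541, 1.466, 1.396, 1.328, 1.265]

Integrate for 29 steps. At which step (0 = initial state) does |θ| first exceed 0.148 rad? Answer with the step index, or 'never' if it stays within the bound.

apply F[0]=-14.080 → step 1: x=-0.004, v=-0.296, θ=-0.084, ω=0.241
apply F[1]=-9.799 → step 2: x=-0.011, v=-0.402, θ=-0.078, ω=0.353
apply F[2]=-6.523 → step 3: x=-0.020, v=-0.470, θ=-0.070, ω=0.420
apply F[3]=-4.033 → step 4: x=-0.030, v=-0.510, θ=-0.061, ω=0.454
apply F[4]=-2.157 → step 5: x=-0.040, v=-0.529, θ=-0.052, ω=0.463
apply F[5]=-0.761 → step 6: x=-0.051, v=-0.533, θ=-0.043, ω=0.456
apply F[6]=+0.265 → step 7: x=-0.061, v=-0.525, θ=-0.034, ω=0.437
apply F[7]=+1.004 → step 8: x=-0.072, v=-0.510, θ=-0.026, ω=0.411
apply F[8]=+1.525 → step 9: x=-0.082, v=-0.490, θ=-0.018, ω=0.380
apply F[9]=+1.879 → step 10: x=-0.091, v=-0.466, θ=-0.011, ω=0.347
apply F[10]=+2.108 → step 11: x=-0.100, v=-0.440, θ=-0.004, ω=0.313
apply F[11]=+2.243 → step 12: x=-0.109, v=-0.414, θ=0.002, ω=0.280
apply F[12]=+2.309 → step 13: x=-0.117, v=-0.387, θ=0.007, ω=0.248
apply F[13]=+2.325 → step 14: x=-0.124, v=-0.361, θ=0.012, ω=0.217
apply F[14]=+2.305 → step 15: x=-0.131, v=-0.335, θ=0.016, ω=0.189
apply F[15]=+2.259 → step 16: x=-0.138, v=-0.311, θ=0.019, ω=0.163
apply F[16]=+2.195 → step 17: x=-0.144, v=-0.287, θ=0.022, ω=0.139
apply F[17]=+2.121 → step 18: x=-0.149, v=-0.265, θ=0.025, ω=0.117
apply F[18]=+2.040 → step 19: x=-0.154, v=-0.244, θ=0.027, ω=0.097
apply F[19]=+1.955 → step 20: x=-0.159, v=-0.224, θ=0.029, ω=0.079
apply F[20]=+1.869 → step 21: x=-0.163, v=-0.206, θ=0.030, ω=0.063
apply F[21]=+1.783 → step 22: x=-0.167, v=-0.188, θ=0.031, ω=0.049
apply F[22]=+1.700 → step 23: x=-0.171, v=-0.172, θ=0.032, ω=0.036
apply F[23]=+1.619 → step 24: x=-0.174, v=-0.157, θ=0.033, ω=0.025
apply F[24]=+1.541 → step 25: x=-0.177, v=-0.142, θ=0.033, ω=0.015
apply F[25]=+1.466 → step 26: x=-0.180, v=-0.129, θ=0.034, ω=0.007
apply F[26]=+1.396 → step 27: x=-0.182, v=-0.116, θ=0.034, ω=-0.001
apply F[27]=+1.328 → step 28: x=-0.185, v=-0.105, θ=0.034, ω=-0.007
apply F[28]=+1.265 → step 29: x=-0.187, v=-0.094, θ=0.033, ω=-0.013
max |θ| = 0.087 ≤ 0.148 over all 30 states.

Answer: never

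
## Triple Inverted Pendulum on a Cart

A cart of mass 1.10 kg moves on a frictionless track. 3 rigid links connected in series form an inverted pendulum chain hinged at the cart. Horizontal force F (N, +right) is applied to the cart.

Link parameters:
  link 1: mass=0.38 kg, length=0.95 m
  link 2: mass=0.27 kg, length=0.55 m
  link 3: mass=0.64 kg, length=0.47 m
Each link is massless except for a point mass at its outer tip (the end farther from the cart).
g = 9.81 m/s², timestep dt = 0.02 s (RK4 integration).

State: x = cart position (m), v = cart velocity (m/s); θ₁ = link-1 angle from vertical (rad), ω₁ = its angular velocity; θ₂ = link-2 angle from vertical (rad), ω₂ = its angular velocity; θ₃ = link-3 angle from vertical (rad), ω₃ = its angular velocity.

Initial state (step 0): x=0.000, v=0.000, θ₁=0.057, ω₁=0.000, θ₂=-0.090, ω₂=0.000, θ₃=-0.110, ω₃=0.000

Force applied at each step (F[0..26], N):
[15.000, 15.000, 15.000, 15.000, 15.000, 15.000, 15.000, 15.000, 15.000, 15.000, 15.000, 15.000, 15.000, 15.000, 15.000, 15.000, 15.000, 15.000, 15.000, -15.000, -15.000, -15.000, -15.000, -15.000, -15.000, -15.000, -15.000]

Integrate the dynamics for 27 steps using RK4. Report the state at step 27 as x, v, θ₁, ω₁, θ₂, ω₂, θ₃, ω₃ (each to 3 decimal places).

apply F[0]=+15.000 → step 1: x=0.003, v=0.260, θ₁=0.055, ω₁=-0.188, θ₂=-0.092, ω₂=-0.164, θ₃=-0.110, ω₃=-0.028
apply F[1]=+15.000 → step 2: x=0.010, v=0.520, θ₁=0.049, ω₁=-0.379, θ₂=-0.097, ω₂=-0.328, θ₃=-0.111, ω₃=-0.051
apply F[2]=+15.000 → step 3: x=0.023, v=0.783, θ₁=0.040, ω₁=-0.577, θ₂=-0.105, ω₂=-0.490, θ₃=-0.112, ω₃=-0.067
apply F[3]=+15.000 → step 4: x=0.042, v=1.048, θ₁=0.026, ω₁=-0.784, θ₂=-0.116, ω₂=-0.651, θ₃=-0.114, ω₃=-0.070
apply F[4]=+15.000 → step 5: x=0.065, v=1.317, θ₁=0.008, ω₁=-1.003, θ₂=-0.131, ω₂=-0.808, θ₃=-0.115, ω₃=-0.060
apply F[5]=+15.000 → step 6: x=0.094, v=1.590, θ₁=-0.014, ω₁=-1.238, θ₂=-0.148, ω₂=-0.957, θ₃=-0.116, ω₃=-0.033
apply F[6]=+15.000 → step 7: x=0.129, v=1.867, θ₁=-0.041, ω₁=-1.491, θ₂=-0.169, ω₂=-1.094, θ₃=-0.116, ω₃=0.007
apply F[7]=+15.000 → step 8: x=0.169, v=2.148, θ₁=-0.074, ω₁=-1.763, θ₂=-0.192, ω₂=-1.211, θ₃=-0.116, ω₃=0.057
apply F[8]=+15.000 → step 9: x=0.215, v=2.429, θ₁=-0.112, ω₁=-2.056, θ₂=-0.217, ω₂=-1.299, θ₃=-0.114, ω₃=0.106
apply F[9]=+15.000 → step 10: x=0.266, v=2.710, θ₁=-0.156, ω₁=-2.365, θ₂=-0.244, ω₂=-1.349, θ₃=-0.111, ω₃=0.141
apply F[10]=+15.000 → step 11: x=0.323, v=2.984, θ₁=-0.207, ω₁=-2.685, θ₂=-0.271, ω₂=-1.354, θ₃=-0.109, ω₃=0.143
apply F[11]=+15.000 → step 12: x=0.386, v=3.247, θ₁=-0.263, ω₁=-3.007, θ₂=-0.298, ω₂=-1.313, θ₃=-0.106, ω₃=0.090
apply F[12]=+15.000 → step 13: x=0.453, v=3.492, θ₁=-0.327, ω₁=-3.317, θ₂=-0.323, ω₂=-1.234, θ₃=-0.105, ω₃=-0.032
apply F[13]=+15.000 → step 14: x=0.525, v=3.713, θ₁=-0.396, ω₁=-3.600, θ₂=-0.347, ω₂=-1.137, θ₃=-0.108, ω₃=-0.232
apply F[14]=+15.000 → step 15: x=0.601, v=3.908, θ₁=-0.470, ω₁=-3.842, θ₂=-0.369, ω₂=-1.052, θ₃=-0.115, ω₃=-0.505
apply F[15]=+15.000 → step 16: x=0.681, v=4.073, θ₁=-0.549, ω₁=-4.035, θ₂=-0.389, ω₂=-1.008, θ₃=-0.128, ω₃=-0.838
apply F[16]=+15.000 → step 17: x=0.764, v=4.211, θ₁=-0.631, ω₁=-4.175, θ₂=-0.409, ω₂=-1.034, θ₃=-0.149, ω₃=-1.207
apply F[17]=+15.000 → step 18: x=0.849, v=4.324, θ₁=-0.716, ω₁=-4.265, θ₂=-0.431, ω₂=-1.143, θ₃=-0.177, ω₃=-1.589
apply F[18]=+15.000 → step 19: x=0.937, v=4.416, θ₁=-0.802, ω₁=-4.310, θ₂=-0.456, ω₂=-1.342, θ₃=-0.212, ω₃=-1.968
apply F[19]=-15.000 → step 20: x=1.022, v=4.126, θ₁=-0.887, ω₁=-4.233, θ₂=-0.483, ω₂=-1.345, θ₃=-0.252, ω₃=-2.020
apply F[20]=-15.000 → step 21: x=1.102, v=3.841, θ₁=-0.971, ω₁=-4.192, θ₂=-0.510, ω₂=-1.345, θ₃=-0.293, ω₃=-2.060
apply F[21]=-15.000 → step 22: x=1.176, v=3.557, θ₁=-1.055, ω₁=-4.182, θ₂=-0.536, ω₂=-1.346, θ₃=-0.335, ω₃=-2.094
apply F[22]=-15.000 → step 23: x=1.244, v=3.273, θ₁=-1.139, ω₁=-4.199, θ₂=-0.563, ω₂=-1.353, θ₃=-0.377, ω₃=-2.127
apply F[23]=-15.000 → step 24: x=1.307, v=2.985, θ₁=-1.223, ω₁=-4.237, θ₂=-0.591, ω₂=-1.373, θ₃=-0.420, ω₃=-2.160
apply F[24]=-15.000 → step 25: x=1.364, v=2.691, θ₁=-1.308, ω₁=-4.296, θ₂=-0.619, ω₂=-1.413, θ₃=-0.463, ω₃=-2.194
apply F[25]=-15.000 → step 26: x=1.414, v=2.391, θ₁=-1.395, ω₁=-4.373, θ₂=-0.647, ω₂=-1.482, θ₃=-0.508, ω₃=-2.229
apply F[26]=-15.000 → step 27: x=1.459, v=2.082, θ₁=-1.483, ω₁=-4.466, θ₂=-0.678, ω₂=-1.586, θ₃=-0.552, ω₃=-2.266

Answer: x=1.459, v=2.082, θ₁=-1.483, ω₁=-4.466, θ₂=-0.678, ω₂=-1.586, θ₃=-0.552, ω₃=-2.266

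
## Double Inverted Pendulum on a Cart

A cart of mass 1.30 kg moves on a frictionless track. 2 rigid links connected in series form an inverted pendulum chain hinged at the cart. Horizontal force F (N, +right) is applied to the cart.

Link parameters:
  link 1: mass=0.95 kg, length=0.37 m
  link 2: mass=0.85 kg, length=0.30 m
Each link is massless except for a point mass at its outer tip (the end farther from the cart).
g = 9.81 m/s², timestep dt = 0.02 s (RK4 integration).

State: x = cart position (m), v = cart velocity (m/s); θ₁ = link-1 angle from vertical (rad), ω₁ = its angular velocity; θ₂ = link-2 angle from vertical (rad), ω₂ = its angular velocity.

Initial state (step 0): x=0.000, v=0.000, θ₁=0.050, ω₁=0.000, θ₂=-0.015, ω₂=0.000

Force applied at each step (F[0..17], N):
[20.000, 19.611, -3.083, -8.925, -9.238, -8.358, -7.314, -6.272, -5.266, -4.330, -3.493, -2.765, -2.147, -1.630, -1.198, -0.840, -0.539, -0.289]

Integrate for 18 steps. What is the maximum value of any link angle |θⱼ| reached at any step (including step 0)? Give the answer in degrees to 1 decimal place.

Answer: 3.8°

Derivation:
apply F[0]=+20.000 → step 1: x=0.003, v=0.294, θ₁=0.043, ω₁=-0.737, θ₂=-0.016, ω₂=-0.082
apply F[1]=+19.611 → step 2: x=0.012, v=0.587, θ₁=0.020, ω₁=-1.487, θ₂=-0.018, ω₂=-0.144
apply F[2]=-3.083 → step 3: x=0.023, v=0.538, θ₁=-0.008, ω₁=-1.340, θ₂=-0.021, ω₂=-0.174
apply F[3]=-8.925 → step 4: x=0.032, v=0.406, θ₁=-0.031, ω₁=-0.992, θ₂=-0.025, ω₂=-0.177
apply F[4]=-9.238 → step 5: x=0.039, v=0.274, θ₁=-0.047, ω₁=-0.665, θ₂=-0.028, ω₂=-0.161
apply F[5]=-8.358 → step 6: x=0.044, v=0.161, θ₁=-0.058, ω₁=-0.397, θ₂=-0.031, ω₂=-0.132
apply F[6]=-7.314 → step 7: x=0.046, v=0.065, θ₁=-0.064, ω₁=-0.186, θ₂=-0.034, ω₂=-0.095
apply F[7]=-6.272 → step 8: x=0.046, v=-0.013, θ₁=-0.066, ω₁=-0.024, θ₂=-0.035, ω₂=-0.056
apply F[8]=-5.266 → step 9: x=0.045, v=-0.076, θ₁=-0.065, ω₁=0.096, θ₂=-0.036, ω₂=-0.018
apply F[9]=-4.330 → step 10: x=0.043, v=-0.125, θ₁=-0.063, ω₁=0.181, θ₂=-0.036, ω₂=0.018
apply F[10]=-3.493 → step 11: x=0.041, v=-0.162, θ₁=-0.058, ω₁=0.237, θ₂=-0.035, ω₂=0.049
apply F[11]=-2.765 → step 12: x=0.037, v=-0.190, θ₁=-0.053, ω₁=0.271, θ₂=-0.034, ω₂=0.075
apply F[12]=-2.147 → step 13: x=0.033, v=-0.209, θ₁=-0.048, ω₁=0.288, θ₂=-0.032, ω₂=0.097
apply F[13]=-1.630 → step 14: x=0.029, v=-0.222, θ₁=-0.042, ω₁=0.293, θ₂=-0.030, ω₂=0.114
apply F[14]=-1.198 → step 15: x=0.024, v=-0.230, θ₁=-0.036, ω₁=0.288, θ₂=-0.028, ω₂=0.126
apply F[15]=-0.840 → step 16: x=0.020, v=-0.234, θ₁=-0.030, ω₁=0.278, θ₂=-0.025, ω₂=0.135
apply F[16]=-0.539 → step 17: x=0.015, v=-0.234, θ₁=-0.025, ω₁=0.263, θ₂=-0.022, ω₂=0.140
apply F[17]=-0.289 → step 18: x=0.010, v=-0.233, θ₁=-0.020, ω₁=0.246, θ₂=-0.019, ω₂=0.142
Max |angle| over trajectory = 0.066 rad = 3.8°.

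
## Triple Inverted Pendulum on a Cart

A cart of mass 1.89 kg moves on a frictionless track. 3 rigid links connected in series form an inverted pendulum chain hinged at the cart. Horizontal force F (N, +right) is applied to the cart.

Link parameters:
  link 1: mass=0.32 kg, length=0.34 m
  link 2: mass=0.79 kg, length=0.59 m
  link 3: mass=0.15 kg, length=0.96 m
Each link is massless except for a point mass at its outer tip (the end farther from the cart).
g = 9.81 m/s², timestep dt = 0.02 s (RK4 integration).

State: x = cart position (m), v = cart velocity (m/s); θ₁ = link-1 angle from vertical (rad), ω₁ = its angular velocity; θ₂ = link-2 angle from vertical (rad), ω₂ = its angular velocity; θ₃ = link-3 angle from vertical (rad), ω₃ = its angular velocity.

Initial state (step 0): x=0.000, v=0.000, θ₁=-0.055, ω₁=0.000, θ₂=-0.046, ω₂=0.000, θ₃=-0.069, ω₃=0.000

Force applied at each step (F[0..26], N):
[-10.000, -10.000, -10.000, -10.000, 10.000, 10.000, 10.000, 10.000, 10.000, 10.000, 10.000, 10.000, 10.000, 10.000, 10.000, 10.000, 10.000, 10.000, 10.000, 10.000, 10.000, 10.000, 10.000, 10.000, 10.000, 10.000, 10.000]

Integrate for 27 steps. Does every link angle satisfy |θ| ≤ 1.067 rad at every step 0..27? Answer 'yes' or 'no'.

apply F[0]=-10.000 → step 1: x=-0.001, v=-0.099, θ₁=-0.053, ω₁=0.244, θ₂=-0.046, ω₂=0.013, θ₃=-0.069, ω₃=-0.006
apply F[1]=-10.000 → step 2: x=-0.004, v=-0.198, θ₁=-0.045, ω₁=0.501, θ₂=-0.046, ω₂=0.019, θ₃=-0.069, ω₃=-0.012
apply F[2]=-10.000 → step 3: x=-0.009, v=-0.298, θ₁=-0.032, ω₁=0.784, θ₂=-0.045, ω₂=0.012, θ₃=-0.070, ω₃=-0.017
apply F[3]=-10.000 → step 4: x=-0.016, v=-0.401, θ₁=-0.014, ω₁=1.109, θ₂=-0.045, ω₂=-0.014, θ₃=-0.070, ω₃=-0.023
apply F[4]=+10.000 → step 5: x=-0.023, v=-0.295, θ₁=0.006, ω₁=0.863, θ₂=-0.046, ω₂=-0.065, θ₃=-0.070, ω₃=-0.029
apply F[5]=+10.000 → step 6: x=-0.028, v=-0.191, θ₁=0.021, ω₁=0.666, θ₂=-0.048, ω₂=-0.142, θ₃=-0.071, ω₃=-0.035
apply F[6]=+10.000 → step 7: x=-0.031, v=-0.089, θ₁=0.033, ω₁=0.509, θ₂=-0.052, ω₂=-0.240, θ₃=-0.072, ω₃=-0.040
apply F[7]=+10.000 → step 8: x=-0.031, v=0.012, θ₁=0.042, ω₁=0.387, θ₂=-0.058, ω₂=-0.357, θ₃=-0.073, ω₃=-0.044
apply F[8]=+10.000 → step 9: x=-0.030, v=0.112, θ₁=0.049, ω₁=0.294, θ₂=-0.066, ω₂=-0.493, θ₃=-0.074, ω₃=-0.047
apply F[9]=+10.000 → step 10: x=-0.027, v=0.212, θ₁=0.054, ω₁=0.230, θ₂=-0.078, ω₂=-0.648, θ₃=-0.075, ω₃=-0.047
apply F[10]=+10.000 → step 11: x=-0.022, v=0.310, θ₁=0.058, ω₁=0.193, θ₂=-0.092, ω₂=-0.822, θ₃=-0.075, ω₃=-0.045
apply F[11]=+10.000 → step 12: x=-0.014, v=0.409, θ₁=0.062, ω₁=0.181, θ₂=-0.111, ω₂=-1.017, θ₃=-0.076, ω₃=-0.040
apply F[12]=+10.000 → step 13: x=-0.005, v=0.508, θ₁=0.065, ω₁=0.194, θ₂=-0.133, ω₂=-1.232, θ₃=-0.077, ω₃=-0.031
apply F[13]=+10.000 → step 14: x=0.006, v=0.606, θ₁=0.070, ω₁=0.228, θ₂=-0.160, ω₂=-1.468, θ₃=-0.078, ω₃=-0.017
apply F[14]=+10.000 → step 15: x=0.019, v=0.704, θ₁=0.075, ω₁=0.279, θ₂=-0.192, ω₂=-1.723, θ₃=-0.078, ω₃=-0.000
apply F[15]=+10.000 → step 16: x=0.034, v=0.803, θ₁=0.081, ω₁=0.338, θ₂=-0.229, ω₂=-1.993, θ₃=-0.078, ω₃=0.020
apply F[16]=+10.000 → step 17: x=0.051, v=0.902, θ₁=0.088, ω₁=0.392, θ₂=-0.272, ω₂=-2.272, θ₃=-0.077, ω₃=0.042
apply F[17]=+10.000 → step 18: x=0.070, v=1.001, θ₁=0.096, ω₁=0.428, θ₂=-0.320, ω₂=-2.554, θ₃=-0.076, ω₃=0.064
apply F[18]=+10.000 → step 19: x=0.091, v=1.100, θ₁=0.105, ω₁=0.429, θ₂=-0.374, ω₂=-2.830, θ₃=-0.074, ω₃=0.085
apply F[19]=+10.000 → step 20: x=0.114, v=1.200, θ₁=0.113, ω₁=0.383, θ₂=-0.433, ω₂=-3.097, θ₃=-0.072, ω₃=0.103
apply F[20]=+10.000 → step 21: x=0.139, v=1.301, θ₁=0.120, ω₁=0.278, θ₂=-0.498, ω₂=-3.350, θ₃=-0.070, ω₃=0.115
apply F[21]=+10.000 → step 22: x=0.166, v=1.402, θ₁=0.124, ω₁=0.108, θ₂=-0.567, ω₂=-3.589, θ₃=-0.068, ω₃=0.120
apply F[22]=+10.000 → step 23: x=0.195, v=1.504, θ₁=0.124, ω₁=-0.135, θ₂=-0.641, ω₂=-3.815, θ₃=-0.065, ω₃=0.118
apply F[23]=+10.000 → step 24: x=0.226, v=1.606, θ₁=0.118, ω₁=-0.454, θ₂=-0.719, ω₂=-4.028, θ₃=-0.063, ω₃=0.108
apply F[24]=+10.000 → step 25: x=0.260, v=1.709, θ₁=0.105, ω₁=-0.856, θ₂=-0.802, ω₂=-4.227, θ₃=-0.061, ω₃=0.088
apply F[25]=+10.000 → step 26: x=0.295, v=1.812, θ₁=0.083, ω₁=-1.346, θ₂=-0.888, ω₂=-4.409, θ₃=-0.060, ω₃=0.058
apply F[26]=+10.000 → step 27: x=0.332, v=1.917, θ₁=0.051, ω₁=-1.928, θ₂=-0.978, ω₂=-4.567, θ₃=-0.059, ω₃=0.016
Max |angle| over trajectory = 0.978 rad; bound = 1.067 → within bound.

Answer: yes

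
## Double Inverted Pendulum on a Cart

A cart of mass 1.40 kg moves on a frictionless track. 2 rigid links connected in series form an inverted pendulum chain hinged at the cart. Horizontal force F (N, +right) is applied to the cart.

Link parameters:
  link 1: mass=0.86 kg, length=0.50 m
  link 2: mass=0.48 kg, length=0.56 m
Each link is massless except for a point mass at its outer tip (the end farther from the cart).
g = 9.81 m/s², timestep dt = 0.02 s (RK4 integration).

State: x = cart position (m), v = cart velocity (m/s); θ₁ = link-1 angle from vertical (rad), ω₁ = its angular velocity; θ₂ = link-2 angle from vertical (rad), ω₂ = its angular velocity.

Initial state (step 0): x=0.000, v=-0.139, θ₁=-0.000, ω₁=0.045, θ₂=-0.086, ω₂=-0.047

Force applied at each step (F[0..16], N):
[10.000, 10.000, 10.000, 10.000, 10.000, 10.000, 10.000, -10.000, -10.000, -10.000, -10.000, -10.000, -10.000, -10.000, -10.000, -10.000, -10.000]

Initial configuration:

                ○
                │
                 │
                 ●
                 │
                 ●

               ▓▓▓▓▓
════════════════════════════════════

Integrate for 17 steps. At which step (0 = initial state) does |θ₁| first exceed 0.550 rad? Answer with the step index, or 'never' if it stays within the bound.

Answer: never

Derivation:
apply F[0]=+10.000 → step 1: x=-0.001, v=0.004, θ₁=-0.002, ω₁=-0.222, θ₂=-0.087, ω₂=-0.094
apply F[1]=+10.000 → step 2: x=0.000, v=0.148, θ₁=-0.009, ω₁=-0.494, θ₂=-0.090, ω₂=-0.139
apply F[2]=+10.000 → step 3: x=0.005, v=0.293, θ₁=-0.022, ω₁=-0.775, θ₂=-0.093, ω₂=-0.179
apply F[3]=+10.000 → step 4: x=0.012, v=0.441, θ₁=-0.040, ω₁=-1.070, θ₂=-0.097, ω₂=-0.212
apply F[4]=+10.000 → step 5: x=0.022, v=0.593, θ₁=-0.064, ω₁=-1.383, θ₂=-0.101, ω₂=-0.234
apply F[5]=+10.000 → step 6: x=0.036, v=0.748, θ₁=-0.095, ω₁=-1.719, θ₂=-0.106, ω₂=-0.245
apply F[6]=+10.000 → step 7: x=0.052, v=0.906, θ₁=-0.133, ω₁=-2.078, θ₂=-0.111, ω₂=-0.243
apply F[7]=-10.000 → step 8: x=0.069, v=0.788, θ₁=-0.173, ω₁=-1.913, θ₂=-0.116, ω₂=-0.224
apply F[8]=-10.000 → step 9: x=0.084, v=0.678, θ₁=-0.210, ω₁=-1.786, θ₂=-0.120, ω₂=-0.187
apply F[9]=-10.000 → step 10: x=0.096, v=0.574, θ₁=-0.245, ω₁=-1.695, θ₂=-0.123, ω₂=-0.133
apply F[10]=-10.000 → step 11: x=0.107, v=0.477, θ₁=-0.278, ω₁=-1.637, θ₂=-0.125, ω₂=-0.063
apply F[11]=-10.000 → step 12: x=0.115, v=0.386, θ₁=-0.311, ω₁=-1.610, θ₂=-0.126, ω₂=0.024
apply F[12]=-10.000 → step 13: x=0.122, v=0.299, θ₁=-0.343, ω₁=-1.612, θ₂=-0.124, ω₂=0.126
apply F[13]=-10.000 → step 14: x=0.127, v=0.217, θ₁=-0.375, ω₁=-1.642, θ₂=-0.120, ω₂=0.244
apply F[14]=-10.000 → step 15: x=0.131, v=0.139, θ₁=-0.409, ω₁=-1.698, θ₂=-0.114, ω₂=0.376
apply F[15]=-10.000 → step 16: x=0.133, v=0.063, θ₁=-0.443, ω₁=-1.778, θ₂=-0.105, ω₂=0.523
apply F[16]=-10.000 → step 17: x=0.133, v=-0.011, θ₁=-0.480, ω₁=-1.879, θ₂=-0.093, ω₂=0.683
max |θ₁| = 0.480 ≤ 0.550 over all 18 states.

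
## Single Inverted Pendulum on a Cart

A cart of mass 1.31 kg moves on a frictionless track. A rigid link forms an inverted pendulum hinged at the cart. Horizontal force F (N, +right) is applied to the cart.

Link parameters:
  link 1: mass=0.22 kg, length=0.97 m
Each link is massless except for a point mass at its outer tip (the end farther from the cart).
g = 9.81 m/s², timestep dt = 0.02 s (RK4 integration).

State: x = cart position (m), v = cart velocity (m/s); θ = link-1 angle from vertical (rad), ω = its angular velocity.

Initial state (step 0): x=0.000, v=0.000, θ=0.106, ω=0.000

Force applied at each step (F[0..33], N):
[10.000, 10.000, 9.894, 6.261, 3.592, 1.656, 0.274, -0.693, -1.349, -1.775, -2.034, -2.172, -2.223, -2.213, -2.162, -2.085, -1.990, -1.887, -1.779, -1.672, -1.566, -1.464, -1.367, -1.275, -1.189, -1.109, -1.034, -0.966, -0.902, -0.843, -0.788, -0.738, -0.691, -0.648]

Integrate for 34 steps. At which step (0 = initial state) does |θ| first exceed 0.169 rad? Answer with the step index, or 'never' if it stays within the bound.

Answer: never

Derivation:
apply F[0]=+10.000 → step 1: x=0.001, v=0.149, θ=0.105, ω=-0.131
apply F[1]=+10.000 → step 2: x=0.006, v=0.298, θ=0.101, ω=-0.263
apply F[2]=+9.894 → step 3: x=0.013, v=0.446, θ=0.094, ω=-0.395
apply F[3]=+6.261 → step 4: x=0.023, v=0.538, θ=0.085, ω=-0.472
apply F[4]=+3.592 → step 5: x=0.035, v=0.590, θ=0.076, ω=-0.509
apply F[5]=+1.656 → step 6: x=0.047, v=0.613, θ=0.065, ω=-0.519
apply F[6]=+0.274 → step 7: x=0.059, v=0.616, θ=0.055, ω=-0.509
apply F[7]=-0.693 → step 8: x=0.071, v=0.603, θ=0.045, ω=-0.486
apply F[8]=-1.349 → step 9: x=0.083, v=0.582, θ=0.036, ω=-0.456
apply F[9]=-1.775 → step 10: x=0.094, v=0.554, θ=0.027, ω=-0.420
apply F[10]=-2.034 → step 11: x=0.105, v=0.522, θ=0.019, ω=-0.383
apply F[11]=-2.172 → step 12: x=0.115, v=0.488, θ=0.012, ω=-0.345
apply F[12]=-2.223 → step 13: x=0.125, v=0.454, θ=0.005, ω=-0.308
apply F[13]=-2.213 → step 14: x=0.133, v=0.420, θ=-0.001, ω=-0.273
apply F[14]=-2.162 → step 15: x=0.141, v=0.387, θ=-0.006, ω=-0.240
apply F[15]=-2.085 → step 16: x=0.149, v=0.356, θ=-0.010, ω=-0.209
apply F[16]=-1.990 → step 17: x=0.156, v=0.326, θ=-0.014, ω=-0.180
apply F[17]=-1.887 → step 18: x=0.162, v=0.297, θ=-0.017, ω=-0.154
apply F[18]=-1.779 → step 19: x=0.167, v=0.271, θ=-0.020, ω=-0.131
apply F[19]=-1.672 → step 20: x=0.173, v=0.246, θ=-0.023, ω=-0.109
apply F[20]=-1.566 → step 21: x=0.177, v=0.223, θ=-0.025, ω=-0.090
apply F[21]=-1.464 → step 22: x=0.182, v=0.201, θ=-0.026, ω=-0.073
apply F[22]=-1.367 → step 23: x=0.185, v=0.181, θ=-0.028, ω=-0.058
apply F[23]=-1.275 → step 24: x=0.189, v=0.163, θ=-0.029, ω=-0.045
apply F[24]=-1.189 → step 25: x=0.192, v=0.146, θ=-0.029, ω=-0.033
apply F[25]=-1.109 → step 26: x=0.195, v=0.130, θ=-0.030, ω=-0.023
apply F[26]=-1.034 → step 27: x=0.197, v=0.115, θ=-0.030, ω=-0.014
apply F[27]=-0.966 → step 28: x=0.199, v=0.101, θ=-0.031, ω=-0.006
apply F[28]=-0.902 → step 29: x=0.201, v=0.088, θ=-0.031, ω=0.001
apply F[29]=-0.843 → step 30: x=0.203, v=0.076, θ=-0.031, ω=0.007
apply F[30]=-0.788 → step 31: x=0.204, v=0.065, θ=-0.030, ω=0.013
apply F[31]=-0.738 → step 32: x=0.205, v=0.055, θ=-0.030, ω=0.017
apply F[32]=-0.691 → step 33: x=0.206, v=0.046, θ=-0.030, ω=0.021
apply F[33]=-0.648 → step 34: x=0.207, v=0.037, θ=-0.029, ω=0.024
max |θ| = 0.106 ≤ 0.169 over all 35 states.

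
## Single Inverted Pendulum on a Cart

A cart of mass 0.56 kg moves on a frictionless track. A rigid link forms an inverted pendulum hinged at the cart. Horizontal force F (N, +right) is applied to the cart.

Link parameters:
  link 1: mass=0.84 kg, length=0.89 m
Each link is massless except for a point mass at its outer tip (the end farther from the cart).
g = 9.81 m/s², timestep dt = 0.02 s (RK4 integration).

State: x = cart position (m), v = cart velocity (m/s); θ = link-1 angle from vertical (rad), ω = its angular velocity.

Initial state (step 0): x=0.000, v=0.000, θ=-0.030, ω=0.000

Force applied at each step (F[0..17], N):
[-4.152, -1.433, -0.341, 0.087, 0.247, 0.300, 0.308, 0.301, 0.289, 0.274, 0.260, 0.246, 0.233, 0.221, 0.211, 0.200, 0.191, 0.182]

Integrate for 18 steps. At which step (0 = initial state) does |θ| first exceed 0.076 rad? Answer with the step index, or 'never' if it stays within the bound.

Answer: never

Derivation:
apply F[0]=-4.152 → step 1: x=-0.001, v=-0.139, θ=-0.029, ω=0.150
apply F[1]=-1.433 → step 2: x=-0.005, v=-0.183, θ=-0.025, ω=0.193
apply F[2]=-0.341 → step 3: x=-0.008, v=-0.188, θ=-0.021, ω=0.194
apply F[3]=+0.087 → step 4: x=-0.012, v=-0.179, θ=-0.017, ω=0.180
apply F[4]=+0.247 → step 5: x=-0.015, v=-0.166, θ=-0.014, ω=0.161
apply F[5]=+0.300 → step 6: x=-0.019, v=-0.151, θ=-0.011, ω=0.142
apply F[6]=+0.308 → step 7: x=-0.022, v=-0.138, θ=-0.008, ω=0.124
apply F[7]=+0.301 → step 8: x=-0.024, v=-0.125, θ=-0.006, ω=0.108
apply F[8]=+0.289 → step 9: x=-0.027, v=-0.113, θ=-0.004, ω=0.094
apply F[9]=+0.274 → step 10: x=-0.029, v=-0.102, θ=-0.002, ω=0.081
apply F[10]=+0.260 → step 11: x=-0.031, v=-0.093, θ=-0.001, ω=0.070
apply F[11]=+0.246 → step 12: x=-0.032, v=-0.084, θ=0.001, ω=0.060
apply F[12]=+0.233 → step 13: x=-0.034, v=-0.076, θ=0.002, ω=0.051
apply F[13]=+0.221 → step 14: x=-0.035, v=-0.068, θ=0.003, ω=0.044
apply F[14]=+0.211 → step 15: x=-0.037, v=-0.062, θ=0.003, ω=0.037
apply F[15]=+0.200 → step 16: x=-0.038, v=-0.056, θ=0.004, ω=0.031
apply F[16]=+0.191 → step 17: x=-0.039, v=-0.050, θ=0.005, ω=0.026
apply F[17]=+0.182 → step 18: x=-0.040, v=-0.045, θ=0.005, ω=0.021
max |θ| = 0.030 ≤ 0.076 over all 19 states.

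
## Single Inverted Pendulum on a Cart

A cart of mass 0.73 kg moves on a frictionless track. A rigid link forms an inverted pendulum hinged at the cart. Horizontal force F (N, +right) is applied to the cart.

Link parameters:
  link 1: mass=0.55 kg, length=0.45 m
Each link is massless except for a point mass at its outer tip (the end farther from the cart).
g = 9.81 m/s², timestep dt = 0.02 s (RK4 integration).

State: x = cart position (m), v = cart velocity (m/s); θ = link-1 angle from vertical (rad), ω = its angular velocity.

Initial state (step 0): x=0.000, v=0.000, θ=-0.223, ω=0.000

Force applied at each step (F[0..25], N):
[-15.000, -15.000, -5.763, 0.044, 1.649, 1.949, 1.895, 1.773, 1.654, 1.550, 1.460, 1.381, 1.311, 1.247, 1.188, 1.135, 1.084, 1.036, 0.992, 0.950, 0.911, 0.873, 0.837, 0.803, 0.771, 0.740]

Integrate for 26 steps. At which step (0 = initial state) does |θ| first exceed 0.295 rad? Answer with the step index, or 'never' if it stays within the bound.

apply F[0]=-15.000 → step 1: x=-0.004, v=-0.366, θ=-0.216, ω=0.699
apply F[1]=-15.000 → step 2: x=-0.015, v=-0.737, θ=-0.195, ω=1.417
apply F[2]=-5.763 → step 3: x=-0.031, v=-0.869, θ=-0.165, ω=1.626
apply F[3]=+0.044 → step 4: x=-0.048, v=-0.849, θ=-0.133, ω=1.517
apply F[4]=+1.649 → step 5: x=-0.064, v=-0.789, θ=-0.105, ω=1.333
apply F[5]=+1.949 → step 6: x=-0.079, v=-0.723, θ=-0.080, ω=1.148
apply F[6]=+1.895 → step 7: x=-0.093, v=-0.662, θ=-0.059, ω=0.982
apply F[7]=+1.773 → step 8: x=-0.106, v=-0.606, θ=-0.040, ω=0.837
apply F[8]=+1.654 → step 9: x=-0.118, v=-0.556, θ=-0.025, ω=0.712
apply F[9]=+1.550 → step 10: x=-0.128, v=-0.511, θ=-0.012, ω=0.604
apply F[10]=+1.460 → step 11: x=-0.138, v=-0.470, θ=-0.001, ω=0.510
apply F[11]=+1.381 → step 12: x=-0.147, v=-0.433, θ=0.009, ω=0.430
apply F[12]=+1.311 → step 13: x=-0.155, v=-0.399, θ=0.017, ω=0.359
apply F[13]=+1.247 → step 14: x=-0.163, v=-0.368, θ=0.023, ω=0.299
apply F[14]=+1.188 → step 15: x=-0.170, v=-0.339, θ=0.029, ω=0.246
apply F[15]=+1.135 → step 16: x=-0.177, v=-0.313, θ=0.033, ω=0.201
apply F[16]=+1.084 → step 17: x=-0.183, v=-0.288, θ=0.037, ω=0.162
apply F[17]=+1.036 → step 18: x=-0.188, v=-0.265, θ=0.040, ω=0.128
apply F[18]=+0.992 → step 19: x=-0.193, v=-0.244, θ=0.042, ω=0.099
apply F[19]=+0.950 → step 20: x=-0.198, v=-0.225, θ=0.044, ω=0.073
apply F[20]=+0.911 → step 21: x=-0.202, v=-0.206, θ=0.045, ω=0.052
apply F[21]=+0.873 → step 22: x=-0.206, v=-0.189, θ=0.046, ω=0.033
apply F[22]=+0.837 → step 23: x=-0.210, v=-0.173, θ=0.046, ω=0.018
apply F[23]=+0.803 → step 24: x=-0.213, v=-0.158, θ=0.046, ω=0.004
apply F[24]=+0.771 → step 25: x=-0.216, v=-0.143, θ=0.046, ω=-0.007
apply F[25]=+0.740 → step 26: x=-0.219, v=-0.130, θ=0.046, ω=-0.017
max |θ| = 0.223 ≤ 0.295 over all 27 states.

Answer: never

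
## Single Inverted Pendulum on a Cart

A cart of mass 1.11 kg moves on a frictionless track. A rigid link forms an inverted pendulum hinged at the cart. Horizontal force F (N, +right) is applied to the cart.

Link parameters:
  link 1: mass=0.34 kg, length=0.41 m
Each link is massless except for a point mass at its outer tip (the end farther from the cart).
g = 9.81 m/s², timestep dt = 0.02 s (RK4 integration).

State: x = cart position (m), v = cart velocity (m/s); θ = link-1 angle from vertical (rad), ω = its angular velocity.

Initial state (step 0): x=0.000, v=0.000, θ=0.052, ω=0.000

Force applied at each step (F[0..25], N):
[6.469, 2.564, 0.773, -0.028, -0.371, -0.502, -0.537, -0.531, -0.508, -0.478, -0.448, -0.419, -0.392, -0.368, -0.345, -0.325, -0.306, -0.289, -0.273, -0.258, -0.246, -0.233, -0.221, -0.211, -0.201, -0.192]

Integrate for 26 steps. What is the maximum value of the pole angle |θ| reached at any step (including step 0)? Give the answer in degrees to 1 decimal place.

Answer: 3.0°

Derivation:
apply F[0]=+6.469 → step 1: x=0.001, v=0.113, θ=0.049, ω=-0.252
apply F[1]=+2.564 → step 2: x=0.004, v=0.157, θ=0.044, ω=-0.335
apply F[2]=+0.773 → step 3: x=0.007, v=0.168, θ=0.037, ω=-0.344
apply F[3]=-0.028 → step 4: x=0.010, v=0.166, θ=0.030, ω=-0.322
apply F[4]=-0.371 → step 5: x=0.014, v=0.157, θ=0.024, ω=-0.289
apply F[5]=-0.502 → step 6: x=0.017, v=0.147, θ=0.019, ω=-0.253
apply F[6]=-0.537 → step 7: x=0.020, v=0.137, θ=0.014, ω=-0.219
apply F[7]=-0.531 → step 8: x=0.022, v=0.126, θ=0.010, ω=-0.189
apply F[8]=-0.508 → step 9: x=0.025, v=0.117, θ=0.006, ω=-0.161
apply F[9]=-0.478 → step 10: x=0.027, v=0.108, θ=0.003, ω=-0.137
apply F[10]=-0.448 → step 11: x=0.029, v=0.099, θ=0.001, ω=-0.116
apply F[11]=-0.419 → step 12: x=0.031, v=0.092, θ=-0.001, ω=-0.098
apply F[12]=-0.392 → step 13: x=0.033, v=0.085, θ=-0.003, ω=-0.082
apply F[13]=-0.368 → step 14: x=0.034, v=0.079, θ=-0.005, ω=-0.068
apply F[14]=-0.345 → step 15: x=0.036, v=0.073, θ=-0.006, ω=-0.057
apply F[15]=-0.325 → step 16: x=0.037, v=0.067, θ=-0.007, ω=-0.046
apply F[16]=-0.306 → step 17: x=0.038, v=0.062, θ=-0.008, ω=-0.037
apply F[17]=-0.289 → step 18: x=0.040, v=0.057, θ=-0.008, ω=-0.030
apply F[18]=-0.273 → step 19: x=0.041, v=0.053, θ=-0.009, ω=-0.023
apply F[19]=-0.258 → step 20: x=0.042, v=0.049, θ=-0.009, ω=-0.017
apply F[20]=-0.246 → step 21: x=0.043, v=0.045, θ=-0.010, ω=-0.012
apply F[21]=-0.233 → step 22: x=0.044, v=0.041, θ=-0.010, ω=-0.008
apply F[22]=-0.221 → step 23: x=0.044, v=0.038, θ=-0.010, ω=-0.005
apply F[23]=-0.211 → step 24: x=0.045, v=0.035, θ=-0.010, ω=-0.002
apply F[24]=-0.201 → step 25: x=0.046, v=0.032, θ=-0.010, ω=0.001
apply F[25]=-0.192 → step 26: x=0.046, v=0.029, θ=-0.010, ω=0.003
Max |angle| over trajectory = 0.052 rad = 3.0°.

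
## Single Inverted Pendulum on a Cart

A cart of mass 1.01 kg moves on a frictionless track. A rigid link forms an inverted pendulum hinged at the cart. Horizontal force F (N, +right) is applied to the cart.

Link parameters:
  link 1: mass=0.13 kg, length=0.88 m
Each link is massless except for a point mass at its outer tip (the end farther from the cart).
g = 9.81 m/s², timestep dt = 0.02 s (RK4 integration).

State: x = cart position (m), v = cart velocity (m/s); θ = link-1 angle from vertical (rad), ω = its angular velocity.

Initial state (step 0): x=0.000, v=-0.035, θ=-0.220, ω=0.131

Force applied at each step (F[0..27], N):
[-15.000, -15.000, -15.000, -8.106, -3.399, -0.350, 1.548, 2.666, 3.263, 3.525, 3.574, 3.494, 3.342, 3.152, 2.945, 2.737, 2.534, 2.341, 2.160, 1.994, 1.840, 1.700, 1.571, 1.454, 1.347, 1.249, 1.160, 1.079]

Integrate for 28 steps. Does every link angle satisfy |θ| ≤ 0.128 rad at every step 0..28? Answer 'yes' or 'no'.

apply F[0]=-15.000 → step 1: x=-0.004, v=-0.325, θ=-0.215, ω=0.405
apply F[1]=-15.000 → step 2: x=-0.013, v=-0.615, θ=-0.204, ω=0.681
apply F[2]=-15.000 → step 3: x=-0.028, v=-0.906, θ=-0.187, ω=0.962
apply F[3]=-8.106 → step 4: x=-0.048, v=-1.062, θ=-0.167, ω=1.097
apply F[4]=-3.399 → step 5: x=-0.070, v=-1.126, θ=-0.144, ω=1.134
apply F[5]=-0.350 → step 6: x=-0.092, v=-1.130, θ=-0.122, ω=1.109
apply F[6]=+1.548 → step 7: x=-0.115, v=-1.097, θ=-0.101, ω=1.047
apply F[7]=+2.666 → step 8: x=-0.136, v=-1.042, θ=-0.080, ω=0.965
apply F[8]=+3.263 → step 9: x=-0.156, v=-0.976, θ=-0.062, ω=0.874
apply F[9]=+3.525 → step 10: x=-0.175, v=-0.905, θ=-0.046, ω=0.781
apply F[10]=+3.574 → step 11: x=-0.192, v=-0.833, θ=-0.031, ω=0.691
apply F[11]=+3.494 → step 12: x=-0.208, v=-0.763, θ=-0.018, ω=0.607
apply F[12]=+3.342 → step 13: x=-0.223, v=-0.697, θ=-0.006, ω=0.528
apply F[13]=+3.152 → step 14: x=-0.236, v=-0.635, θ=0.003, ω=0.457
apply F[14]=+2.945 → step 15: x=-0.248, v=-0.576, θ=0.012, ω=0.393
apply F[15]=+2.737 → step 16: x=-0.259, v=-0.523, θ=0.019, ω=0.335
apply F[16]=+2.534 → step 17: x=-0.269, v=-0.473, θ=0.025, ω=0.284
apply F[17]=+2.341 → step 18: x=-0.278, v=-0.427, θ=0.031, ω=0.238
apply F[18]=+2.160 → step 19: x=-0.286, v=-0.385, θ=0.035, ω=0.198
apply F[19]=+1.994 → step 20: x=-0.294, v=-0.347, θ=0.039, ω=0.162
apply F[20]=+1.840 → step 21: x=-0.300, v=-0.311, θ=0.041, ω=0.131
apply F[21]=+1.700 → step 22: x=-0.306, v=-0.279, θ=0.044, ω=0.103
apply F[22]=+1.571 → step 23: x=-0.312, v=-0.249, θ=0.046, ω=0.079
apply F[23]=+1.454 → step 24: x=-0.316, v=-0.221, θ=0.047, ω=0.058
apply F[24]=+1.347 → step 25: x=-0.320, v=-0.196, θ=0.048, ω=0.040
apply F[25]=+1.249 → step 26: x=-0.324, v=-0.172, θ=0.049, ω=0.024
apply F[26]=+1.160 → step 27: x=-0.327, v=-0.151, θ=0.049, ω=0.010
apply F[27]=+1.079 → step 28: x=-0.330, v=-0.130, θ=0.049, ω=-0.002
Max |angle| over trajectory = 0.220 rad; bound = 0.128 → exceeded.

Answer: no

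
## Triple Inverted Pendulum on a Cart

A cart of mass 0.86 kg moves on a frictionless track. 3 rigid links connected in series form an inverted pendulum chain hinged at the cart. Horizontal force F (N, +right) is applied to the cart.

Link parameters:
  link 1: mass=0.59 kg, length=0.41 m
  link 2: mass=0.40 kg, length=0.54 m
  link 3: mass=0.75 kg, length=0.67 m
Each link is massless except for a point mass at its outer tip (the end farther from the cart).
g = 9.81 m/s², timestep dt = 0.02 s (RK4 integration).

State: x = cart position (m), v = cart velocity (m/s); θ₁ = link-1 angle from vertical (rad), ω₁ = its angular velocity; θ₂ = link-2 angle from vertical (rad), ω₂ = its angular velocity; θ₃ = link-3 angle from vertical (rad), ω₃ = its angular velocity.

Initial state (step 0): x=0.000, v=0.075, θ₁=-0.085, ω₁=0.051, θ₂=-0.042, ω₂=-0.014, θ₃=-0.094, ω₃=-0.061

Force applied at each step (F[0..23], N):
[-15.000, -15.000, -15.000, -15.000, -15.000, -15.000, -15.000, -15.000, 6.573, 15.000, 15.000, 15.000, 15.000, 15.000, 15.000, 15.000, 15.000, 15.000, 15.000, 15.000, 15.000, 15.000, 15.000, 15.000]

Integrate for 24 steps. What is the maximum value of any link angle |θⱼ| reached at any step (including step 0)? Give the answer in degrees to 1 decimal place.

Answer: 163.0°

Derivation:
apply F[0]=-15.000 → step 1: x=-0.002, v=-0.238, θ₁=-0.077, ω₁=0.730, θ₂=-0.041, ω₂=0.074, θ₃=-0.096, ω₃=-0.110
apply F[1]=-15.000 → step 2: x=-0.010, v=-0.558, θ₁=-0.056, ω₁=1.451, θ₂=-0.039, ω₂=0.145, θ₃=-0.098, ω₃=-0.160
apply F[2]=-15.000 → step 3: x=-0.024, v=-0.893, θ₁=-0.019, ω₁=2.247, θ₂=-0.036, ω₂=0.185, θ₃=-0.102, ω₃=-0.208
apply F[3]=-15.000 → step 4: x=-0.045, v=-1.243, θ₁=0.035, ω₁=3.128, θ₂=-0.032, ω₂=0.189, θ₃=-0.107, ω₃=-0.248
apply F[4]=-15.000 → step 5: x=-0.074, v=-1.600, θ₁=0.107, ω₁=4.055, θ₂=-0.028, ω₂=0.174, θ₃=-0.112, ω₃=-0.268
apply F[5]=-15.000 → step 6: x=-0.109, v=-1.940, θ₁=0.197, ω₁=4.928, θ₂=-0.025, ω₂=0.192, θ₃=-0.117, ω₃=-0.260
apply F[6]=-15.000 → step 7: x=-0.151, v=-2.239, θ₁=0.303, ω₁=5.629, θ₂=-0.020, ω₂=0.307, θ₃=-0.122, ω₃=-0.220
apply F[7]=-15.000 → step 8: x=-0.198, v=-2.483, θ₁=0.420, ω₁=6.115, θ₂=-0.012, ω₂=0.553, θ₃=-0.126, ω₃=-0.157
apply F[8]=+6.573 → step 9: x=-0.246, v=-2.304, θ₁=0.540, ω₁=5.892, θ₂=0.000, ω₂=0.613, θ₃=-0.129, ω₃=-0.144
apply F[9]=+15.000 → step 10: x=-0.289, v=-1.998, θ₁=0.655, ω₁=5.624, θ₂=0.011, ω₂=0.511, θ₃=-0.132, ω₃=-0.161
apply F[10]=+15.000 → step 11: x=-0.326, v=-1.709, θ₁=0.766, ω₁=5.505, θ₂=0.020, ω₂=0.369, θ₃=-0.135, ω₃=-0.183
apply F[11]=+15.000 → step 12: x=-0.358, v=-1.428, θ₁=0.876, ω₁=5.492, θ₂=0.026, ω₂=0.208, θ₃=-0.139, ω₃=-0.204
apply F[12]=+15.000 → step 13: x=-0.383, v=-1.147, θ₁=0.987, ω₁=5.561, θ₂=0.029, ω₂=0.044, θ₃=-0.144, ω₃=-0.222
apply F[13]=+15.000 → step 14: x=-0.404, v=-0.860, θ₁=1.099, ω₁=5.697, θ₂=0.028, ω₂=-0.112, θ₃=-0.148, ω₃=-0.236
apply F[14]=+15.000 → step 15: x=-0.418, v=-0.565, θ₁=1.215, ω₁=5.895, θ₂=0.024, ω₂=-0.246, θ₃=-0.153, ω₃=-0.245
apply F[15]=+15.000 → step 16: x=-0.426, v=-0.255, θ₁=1.335, ω₁=6.158, θ₂=0.018, ω₂=-0.348, θ₃=-0.158, ω₃=-0.249
apply F[16]=+15.000 → step 17: x=-0.428, v=0.074, θ₁=1.462, ω₁=6.498, θ₂=0.011, ω₂=-0.401, θ₃=-0.163, ω₃=-0.250
apply F[17]=+15.000 → step 18: x=-0.423, v=0.428, θ₁=1.596, ω₁=6.936, θ₂=0.003, ω₂=-0.388, θ₃=-0.168, ω₃=-0.250
apply F[18]=+15.000 → step 19: x=-0.411, v=0.817, θ₁=1.740, ω₁=7.512, θ₂=-0.004, ω₂=-0.279, θ₃=-0.173, ω₃=-0.251
apply F[19]=+15.000 → step 20: x=-0.390, v=1.257, θ₁=1.898, ω₁=8.292, θ₂=-0.008, ω₂=-0.027, θ₃=-0.178, ω₃=-0.259
apply F[20]=+15.000 → step 21: x=-0.360, v=1.776, θ₁=2.074, ω₁=9.401, θ₂=-0.004, ω₂=0.453, θ₃=-0.183, ω₃=-0.287
apply F[21]=+15.000 → step 22: x=-0.318, v=2.427, θ₁=2.277, ω₁=11.084, θ₂=0.013, ω₂=1.336, θ₃=-0.190, ω₃=-0.368
apply F[22]=+15.000 → step 23: x=-0.261, v=3.310, θ₁=2.524, ω₁=13.851, θ₂=0.055, ω₂=3.035, θ₃=-0.199, ω₃=-0.624
apply F[23]=+15.000 → step 24: x=-0.183, v=4.523, θ₁=2.844, ω₁=18.500, θ₂=0.147, ω₂=6.616, θ₃=-0.219, ω₃=-1.595
Max |angle| over trajectory = 2.844 rad = 163.0°.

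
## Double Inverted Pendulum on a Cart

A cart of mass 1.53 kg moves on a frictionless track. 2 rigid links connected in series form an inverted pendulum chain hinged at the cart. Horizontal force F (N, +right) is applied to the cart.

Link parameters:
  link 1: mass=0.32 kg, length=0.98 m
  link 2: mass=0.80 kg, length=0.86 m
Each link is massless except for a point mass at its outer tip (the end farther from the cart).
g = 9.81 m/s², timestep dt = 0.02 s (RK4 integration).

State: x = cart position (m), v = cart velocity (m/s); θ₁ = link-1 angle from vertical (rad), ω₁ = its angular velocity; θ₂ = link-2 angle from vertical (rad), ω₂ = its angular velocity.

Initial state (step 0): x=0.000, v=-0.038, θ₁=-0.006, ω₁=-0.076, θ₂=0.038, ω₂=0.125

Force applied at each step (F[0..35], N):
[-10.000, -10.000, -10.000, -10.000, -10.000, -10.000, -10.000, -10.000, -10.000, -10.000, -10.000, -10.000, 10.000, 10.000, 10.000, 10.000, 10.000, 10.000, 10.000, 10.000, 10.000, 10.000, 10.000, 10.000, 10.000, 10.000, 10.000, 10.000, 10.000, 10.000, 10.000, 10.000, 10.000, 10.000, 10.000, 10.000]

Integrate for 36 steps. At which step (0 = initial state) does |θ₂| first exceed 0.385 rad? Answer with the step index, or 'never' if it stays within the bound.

apply F[0]=-10.000 → step 1: x=-0.002, v=-0.168, θ₁=-0.006, ω₁=0.032, θ₂=0.041, ω₂=0.161
apply F[1]=-10.000 → step 2: x=-0.007, v=-0.298, θ₁=-0.005, ω₁=0.140, θ₂=0.044, ω₂=0.200
apply F[2]=-10.000 → step 3: x=-0.014, v=-0.428, θ₁=-0.001, ω₁=0.248, θ₂=0.049, ω₂=0.239
apply F[3]=-10.000 → step 4: x=-0.024, v=-0.559, θ₁=0.005, ω₁=0.358, θ₂=0.054, ω₂=0.278
apply F[4]=-10.000 → step 5: x=-0.036, v=-0.691, θ₁=0.013, ω₁=0.471, θ₂=0.060, ω₂=0.314
apply F[5]=-10.000 → step 6: x=-0.051, v=-0.824, θ₁=0.024, ω₁=0.590, θ₂=0.067, ω₂=0.348
apply F[6]=-10.000 → step 7: x=-0.069, v=-0.959, θ₁=0.037, ω₁=0.715, θ₂=0.074, ω₂=0.377
apply F[7]=-10.000 → step 8: x=-0.090, v=-1.095, θ₁=0.053, ω₁=0.848, θ₂=0.082, ω₂=0.401
apply F[8]=-10.000 → step 9: x=-0.113, v=-1.234, θ₁=0.071, ω₁=0.991, θ₂=0.090, ω₂=0.418
apply F[9]=-10.000 → step 10: x=-0.139, v=-1.374, θ₁=0.092, ω₁=1.145, θ₂=0.098, ω₂=0.426
apply F[10]=-10.000 → step 11: x=-0.168, v=-1.516, θ₁=0.117, ω₁=1.311, θ₂=0.107, ω₂=0.425
apply F[11]=-10.000 → step 12: x=-0.200, v=-1.660, θ₁=0.145, ω₁=1.489, θ₂=0.115, ω₂=0.414
apply F[12]=+10.000 → step 13: x=-0.232, v=-1.548, θ₁=0.174, ω₁=1.425, θ₂=0.123, ω₂=0.386
apply F[13]=+10.000 → step 14: x=-0.262, v=-1.441, θ₁=0.202, ω₁=1.382, θ₂=0.131, ω₂=0.344
apply F[14]=+10.000 → step 15: x=-0.290, v=-1.337, θ₁=0.229, ω₁=1.357, θ₂=0.137, ω₂=0.286
apply F[15]=+10.000 → step 16: x=-0.315, v=-1.237, θ₁=0.257, ω₁=1.352, θ₂=0.142, ω₂=0.213
apply F[16]=+10.000 → step 17: x=-0.339, v=-1.140, θ₁=0.284, ω₁=1.364, θ₂=0.145, ω₂=0.125
apply F[17]=+10.000 → step 18: x=-0.361, v=-1.045, θ₁=0.311, ω₁=1.395, θ₂=0.147, ω₂=0.022
apply F[18]=+10.000 → step 19: x=-0.381, v=-0.953, θ₁=0.340, ω₁=1.442, θ₂=0.146, ω₂=-0.096
apply F[19]=+10.000 → step 20: x=-0.399, v=-0.862, θ₁=0.369, ω₁=1.505, θ₂=0.143, ω₂=-0.228
apply F[20]=+10.000 → step 21: x=-0.415, v=-0.771, θ₁=0.400, ω₁=1.582, θ₂=0.137, ω₂=-0.372
apply F[21]=+10.000 → step 22: x=-0.430, v=-0.681, θ₁=0.432, ω₁=1.670, θ₂=0.128, ω₂=-0.526
apply F[22]=+10.000 → step 23: x=-0.443, v=-0.589, θ₁=0.467, ω₁=1.766, θ₂=0.116, ω₂=-0.686
apply F[23]=+10.000 → step 24: x=-0.453, v=-0.495, θ₁=0.503, ω₁=1.867, θ₂=0.101, ω₂=-0.849
apply F[24]=+10.000 → step 25: x=-0.462, v=-0.399, θ₁=0.541, ω₁=1.969, θ₂=0.082, ω₂=-1.010
apply F[25]=+10.000 → step 26: x=-0.469, v=-0.300, θ₁=0.582, ω₁=2.069, θ₂=0.060, ω₂=-1.165
apply F[26]=+10.000 → step 27: x=-0.474, v=-0.198, θ₁=0.624, ω₁=2.164, θ₂=0.035, ω₂=-1.311
apply F[27]=+10.000 → step 28: x=-0.477, v=-0.092, θ₁=0.668, ω₁=2.254, θ₂=0.008, ω₂=-1.447
apply F[28]=+10.000 → step 29: x=-0.478, v=0.017, θ₁=0.714, ω₁=2.336, θ₂=-0.022, ω₂=-1.570
apply F[29]=+10.000 → step 30: x=-0.477, v=0.128, θ₁=0.762, ω₁=2.413, θ₂=-0.055, ω₂=-1.681
apply F[30]=+10.000 → step 31: x=-0.473, v=0.242, θ₁=0.811, ω₁=2.484, θ₂=-0.090, ω₂=-1.779
apply F[31]=+10.000 → step 32: x=-0.467, v=0.359, θ₁=0.861, ω₁=2.552, θ₂=-0.126, ω₂=-1.866
apply F[32]=+10.000 → step 33: x=-0.459, v=0.477, θ₁=0.913, ω₁=2.616, θ₂=-0.164, ω₂=-1.942
apply F[33]=+10.000 → step 34: x=-0.448, v=0.597, θ₁=0.966, ω₁=2.679, θ₂=-0.204, ω₂=-2.008
apply F[34]=+10.000 → step 35: x=-0.435, v=0.719, θ₁=1.020, ω₁=2.742, θ₂=-0.244, ω₂=-2.065
apply F[35]=+10.000 → step 36: x=-0.419, v=0.842, θ₁=1.075, ω₁=2.808, θ₂=-0.286, ω₂=-2.112
max |θ₂| = 0.286 ≤ 0.385 over all 37 states.

Answer: never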